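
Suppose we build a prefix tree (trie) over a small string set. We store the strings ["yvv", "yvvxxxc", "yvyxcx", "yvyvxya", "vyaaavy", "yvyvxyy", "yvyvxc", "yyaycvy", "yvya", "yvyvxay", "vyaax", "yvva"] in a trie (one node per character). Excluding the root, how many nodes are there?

35

Count nodes per top-level branch (shared prefixes stored once):
  'v'-branch (vyaaavy, vyaax): 8 nodes
  'y'-branch (yvv, yvva, yvvxxxc, yvya, yvyvxay, yvyvxc, yvyvxya, yvyvxyy, yvyxcx, yyaycvy): 27 nodes
Sum: 35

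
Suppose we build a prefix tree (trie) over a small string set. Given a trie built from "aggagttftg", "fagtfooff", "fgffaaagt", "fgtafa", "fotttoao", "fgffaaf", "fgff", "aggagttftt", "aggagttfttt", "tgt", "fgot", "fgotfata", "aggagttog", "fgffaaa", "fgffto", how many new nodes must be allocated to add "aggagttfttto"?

Walking "aggagttfttto" from the root, the first 11 characters ("aggagttfttt") follow existing edges; "o" is the first miss.
New nodes needed: |"aggagttfttto"| − 11 = 12 − 11 = 1.

1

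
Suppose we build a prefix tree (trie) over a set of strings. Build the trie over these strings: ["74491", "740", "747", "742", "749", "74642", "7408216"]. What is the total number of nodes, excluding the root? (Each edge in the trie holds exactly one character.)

16

Insert word by word; a character creates a node only if that edge doesn't already exist:
  "74491" → 5 new (7, 4, 4, 9, 1)
  "740" → prefix "74" already present; 1 new (0)
  "747" → prefix "74" already present; 1 new (7)
  "742" → prefix "74" already present; 1 new (2)
  "749" → prefix "74" already present; 1 new (9)
  "74642" → prefix "74" already present; 3 new (6, 4, 2)
  "7408216" → prefix "740" already present; 4 new (8, 2, 1, 6)
Total nodes = 5 + 1 + 1 + 1 + 1 + 3 + 4 = 16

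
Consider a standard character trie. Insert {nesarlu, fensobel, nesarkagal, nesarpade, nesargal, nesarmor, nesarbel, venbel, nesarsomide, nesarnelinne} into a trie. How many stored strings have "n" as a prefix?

Filter for entries beginning with "n":
Words under "n": nesarbel, nesargal, nesarkagal, nesarlu, nesarmor, nesarnelinne, nesarpade, nesarsomide
Count: 8

8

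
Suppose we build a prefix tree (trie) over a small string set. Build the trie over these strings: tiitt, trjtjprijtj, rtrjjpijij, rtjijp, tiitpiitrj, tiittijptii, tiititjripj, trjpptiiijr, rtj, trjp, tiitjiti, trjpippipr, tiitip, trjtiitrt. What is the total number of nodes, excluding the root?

72

Insert word by word; a character creates a node only if that edge doesn't already exist:
  "tiitt" → 5 new (t, i, i, t, t)
  "trjtjprijtj" → prefix "t" already present; 10 new (r, j, t, j, p, r, i, j, t, j)
  "rtrjjpijij" → 10 new (r, t, r, j, j, p, i, j, i, j)
  "rtjijp" → prefix "rt" already present; 4 new (j, i, j, p)
  "tiitpiitrj" → prefix "tiit" already present; 6 new (p, i, i, t, r, j)
  "tiittijptii" → prefix "tiitt" already present; 6 new (i, j, p, t, i, i)
  "tiititjripj" → prefix "tiit" already present; 7 new (i, t, j, r, i, p, j)
  "trjpptiiijr" → prefix "trj" already present; 8 new (p, p, t, i, i, i, j, r)
  "rtj" → prefix "rtj" already present; 0 new (none)
  "trjp" → prefix "trjp" already present; 0 new (none)
  "tiitjiti" → prefix "tiit" already present; 4 new (j, i, t, i)
  "trjpippipr" → prefix "trjp" already present; 6 new (i, p, p, i, p, r)
  "tiitip" → prefix "tiiti" already present; 1 new (p)
  "trjtiitrt" → prefix "trjt" already present; 5 new (i, i, t, r, t)
Total nodes = 5 + 10 + 10 + 4 + 6 + 6 + 7 + 8 + 0 + 0 + 4 + 6 + 1 + 5 = 72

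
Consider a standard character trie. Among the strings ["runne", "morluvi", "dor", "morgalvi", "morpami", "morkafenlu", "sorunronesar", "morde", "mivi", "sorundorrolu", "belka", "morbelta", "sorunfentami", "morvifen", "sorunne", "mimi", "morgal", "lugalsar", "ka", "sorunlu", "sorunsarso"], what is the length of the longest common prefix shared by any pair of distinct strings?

6

Look for the deepest trie node that still has at least two words in its subtree.
"morgal" and "morgalvi" agree on "morgal" (6 characters) before diverging; nothing deeper is shared.
Longest shared-prefix length: 6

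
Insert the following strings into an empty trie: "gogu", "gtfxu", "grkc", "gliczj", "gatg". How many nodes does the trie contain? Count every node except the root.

Count nodes per top-level branch (shared prefixes stored once):
  'g'-branch (gatg, gliczj, gogu, grkc, gtfxu): 19 nodes
Sum: 19

19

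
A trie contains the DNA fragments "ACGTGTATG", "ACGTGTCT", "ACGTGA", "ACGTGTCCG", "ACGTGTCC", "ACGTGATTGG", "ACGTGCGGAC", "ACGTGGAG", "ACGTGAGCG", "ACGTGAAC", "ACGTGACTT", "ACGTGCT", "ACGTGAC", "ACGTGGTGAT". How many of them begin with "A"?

Traverse to the node for "A", then collect every word in that subtree.
Words under "A": ACGTGA, ACGTGAAC, ACGTGAC, ACGTGACTT, ACGTGAGCG, ACGTGATTGG, ACGTGCGGAC, ACGTGCT, ACGTGGAG, ACGTGGTGAT, ACGTGTATG, ACGTGTCC, ACGTGTCCG, ACGTGTCT
Count: 14

14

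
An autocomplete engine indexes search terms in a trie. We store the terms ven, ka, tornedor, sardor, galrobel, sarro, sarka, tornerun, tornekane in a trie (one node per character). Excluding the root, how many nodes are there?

Count nodes per top-level branch (shared prefixes stored once):
  'g'-branch (galrobel): 8 nodes
  'k'-branch (ka): 2 nodes
  's'-branch (sardor, sarka, sarro): 10 nodes
  't'-branch (tornedor, tornekane, tornerun): 15 nodes
  'v'-branch (ven): 3 nodes
Sum: 38

38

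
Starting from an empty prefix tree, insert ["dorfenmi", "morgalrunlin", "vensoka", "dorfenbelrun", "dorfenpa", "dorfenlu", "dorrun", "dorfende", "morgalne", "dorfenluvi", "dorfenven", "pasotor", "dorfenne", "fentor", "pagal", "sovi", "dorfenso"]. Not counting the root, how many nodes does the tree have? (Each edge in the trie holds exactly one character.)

73

Trace insertions, counting only characters that open a new branch:
  "dorfenmi" → 8 new (d, o, r, f, e, n, m, i)
  "morgalrunlin" → 12 new (m, o, r, g, a, l, r, u, n, l, i, n)
  "vensoka" → 7 new (v, e, n, s, o, k, a)
  "dorfenbelrun" → prefix "dorfen" already present; 6 new (b, e, l, r, u, n)
  "dorfenpa" → prefix "dorfen" already present; 2 new (p, a)
  "dorfenlu" → prefix "dorfen" already present; 2 new (l, u)
  "dorrun" → prefix "dor" already present; 3 new (r, u, n)
  "dorfende" → prefix "dorfen" already present; 2 new (d, e)
  "morgalne" → prefix "morgal" already present; 2 new (n, e)
  "dorfenluvi" → prefix "dorfenlu" already present; 2 new (v, i)
  "dorfenven" → prefix "dorfen" already present; 3 new (v, e, n)
  "pasotor" → 7 new (p, a, s, o, t, o, r)
  "dorfenne" → prefix "dorfen" already present; 2 new (n, e)
  "fentor" → 6 new (f, e, n, t, o, r)
  "pagal" → prefix "pa" already present; 3 new (g, a, l)
  "sovi" → 4 new (s, o, v, i)
  "dorfenso" → prefix "dorfen" already present; 2 new (s, o)
Total nodes = 8 + 12 + 7 + 6 + 2 + 2 + 3 + 2 + 2 + 2 + 3 + 7 + 2 + 6 + 3 + 4 + 2 = 73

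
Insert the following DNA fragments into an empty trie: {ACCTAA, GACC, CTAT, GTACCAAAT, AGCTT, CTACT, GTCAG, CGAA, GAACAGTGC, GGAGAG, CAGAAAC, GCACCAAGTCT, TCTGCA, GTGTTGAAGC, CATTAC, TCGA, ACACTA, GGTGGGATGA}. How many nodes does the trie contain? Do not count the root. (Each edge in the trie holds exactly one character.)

94

For each word, the new-node count is its length minus the longest prefix already in the trie:
  "ACCTAA" → 6 new (A, C, C, T, A, A)
  "GACC" → 4 new (G, A, C, C)
  "CTAT" → 4 new (C, T, A, T)
  "GTACCAAAT" → prefix "G" already present; 8 new (T, A, C, C, A, A, A, T)
  "AGCTT" → prefix "A" already present; 4 new (G, C, T, T)
  "CTACT" → prefix "CTA" already present; 2 new (C, T)
  "GTCAG" → prefix "GT" already present; 3 new (C, A, G)
  "CGAA" → prefix "C" already present; 3 new (G, A, A)
  "GAACAGTGC" → prefix "GA" already present; 7 new (A, C, A, G, T, G, C)
  "GGAGAG" → prefix "G" already present; 5 new (G, A, G, A, G)
  "CAGAAAC" → prefix "C" already present; 6 new (A, G, A, A, A, C)
  "GCACCAAGTCT" → prefix "G" already present; 10 new (C, A, C, C, A, A, G, T, C, T)
  "TCTGCA" → 6 new (T, C, T, G, C, A)
  "GTGTTGAAGC" → prefix "GT" already present; 8 new (G, T, T, G, A, A, G, C)
  "CATTAC" → prefix "CA" already present; 4 new (T, T, A, C)
  "TCGA" → prefix "TC" already present; 2 new (G, A)
  "ACACTA" → prefix "AC" already present; 4 new (A, C, T, A)
  "GGTGGGATGA" → prefix "GG" already present; 8 new (T, G, G, G, A, T, G, A)
Total nodes = 6 + 4 + 4 + 8 + 4 + 2 + 3 + 3 + 7 + 5 + 6 + 10 + 6 + 8 + 4 + 2 + 4 + 8 = 94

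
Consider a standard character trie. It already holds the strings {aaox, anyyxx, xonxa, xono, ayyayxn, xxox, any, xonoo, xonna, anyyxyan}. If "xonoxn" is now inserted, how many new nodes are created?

2

"xono" is already a path in the trie; the remaining "xn" must be added.
New nodes needed: |"xonoxn"| − 4 = 6 − 4 = 2.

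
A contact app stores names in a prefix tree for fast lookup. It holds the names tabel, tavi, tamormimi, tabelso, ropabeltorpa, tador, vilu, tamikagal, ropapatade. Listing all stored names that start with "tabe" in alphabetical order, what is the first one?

tabel

DFS of the "tabe" subtree visits, in order: "tabel", "tabelso"
The 1st is tabel.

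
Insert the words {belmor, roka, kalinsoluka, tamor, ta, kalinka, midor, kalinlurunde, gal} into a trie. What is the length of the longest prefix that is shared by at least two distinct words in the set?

The deepest shared node is where two words last agree before diverging.
"kalinka" and "kalinlurunde" agree on "kalin" (5 characters) before diverging; nothing deeper is shared.
Longest shared-prefix length: 5

5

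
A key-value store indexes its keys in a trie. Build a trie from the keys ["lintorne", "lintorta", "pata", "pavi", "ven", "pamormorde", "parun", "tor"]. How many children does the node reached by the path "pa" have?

4

Follow the path "pa" to its node, then look at its outgoing edges.
Distinct next characters after "pa": m, r, t, v.
That node has 4 child edges.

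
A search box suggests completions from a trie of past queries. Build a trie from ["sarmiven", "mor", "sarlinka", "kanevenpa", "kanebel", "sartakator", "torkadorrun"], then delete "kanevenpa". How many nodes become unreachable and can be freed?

5

A node on "kanevenpa"'s path can go only if nothing else ends at it or branches off below it.
The suffix "venpa" (5 nodes) is used only by "kanevenpa"; the node for "kane" still has the child "b", so pruning stops there.
Nodes removed: 5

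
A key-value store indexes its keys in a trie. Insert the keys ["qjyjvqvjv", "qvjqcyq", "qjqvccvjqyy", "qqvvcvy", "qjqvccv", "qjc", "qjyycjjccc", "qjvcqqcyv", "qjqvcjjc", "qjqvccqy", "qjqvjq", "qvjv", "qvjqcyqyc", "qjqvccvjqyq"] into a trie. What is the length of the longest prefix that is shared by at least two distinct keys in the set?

Look for the deepest trie node that still has at least two words in its subtree.
"qjqvccvjqyq" and "qjqvccvjqyy" agree on "qjqvccvjqy" (10 characters) before diverging; nothing deeper is shared.
Longest shared-prefix length: 10

10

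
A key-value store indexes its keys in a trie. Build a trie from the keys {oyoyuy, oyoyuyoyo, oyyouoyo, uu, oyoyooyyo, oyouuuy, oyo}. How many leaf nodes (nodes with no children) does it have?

5

Leaves are exactly the stored words that no other stored word extends.
Those words: "oyouuuy", "oyoyooyyo", "oyoyuyoyo", "oyyouoyo", "uu"
Leaf count: 5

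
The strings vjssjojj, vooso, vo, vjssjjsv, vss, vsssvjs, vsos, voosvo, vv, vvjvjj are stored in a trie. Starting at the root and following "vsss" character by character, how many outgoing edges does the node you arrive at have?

Follow the path "vsss" to its node, then look at its outgoing edges.
Characters that immediately follow "vsss" among the stored strings: {v}.
That node has 1 child edge.

1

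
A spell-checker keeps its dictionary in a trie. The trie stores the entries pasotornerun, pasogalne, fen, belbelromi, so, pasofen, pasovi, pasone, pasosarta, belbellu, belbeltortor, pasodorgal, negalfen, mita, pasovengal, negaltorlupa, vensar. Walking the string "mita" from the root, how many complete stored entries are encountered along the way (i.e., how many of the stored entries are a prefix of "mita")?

Walk "mita" from the root; an end-of-word marker is hit whenever a stored word is a prefix of "mita".
Prefixes of the query that are stored words: "mita"
Count: 1

1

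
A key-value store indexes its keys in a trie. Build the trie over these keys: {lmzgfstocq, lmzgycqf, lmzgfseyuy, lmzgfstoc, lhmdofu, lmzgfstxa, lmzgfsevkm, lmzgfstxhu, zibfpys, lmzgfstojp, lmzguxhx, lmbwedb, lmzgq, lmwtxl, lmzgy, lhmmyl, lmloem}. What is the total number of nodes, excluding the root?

For each word, the new-node count is its length minus the longest prefix already in the trie:
  "lmzgfstocq" → 10 new (l, m, z, g, f, s, t, o, c, q)
  "lmzgycqf" → prefix "lmzg" already present; 4 new (y, c, q, f)
  "lmzgfseyuy" → prefix "lmzgfs" already present; 4 new (e, y, u, y)
  "lmzgfstoc" → prefix "lmzgfstoc" already present; 0 new (none)
  "lhmdofu" → prefix "l" already present; 6 new (h, m, d, o, f, u)
  "lmzgfstxa" → prefix "lmzgfst" already present; 2 new (x, a)
  "lmzgfsevkm" → prefix "lmzgfse" already present; 3 new (v, k, m)
  "lmzgfstxhu" → prefix "lmzgfstx" already present; 2 new (h, u)
  "zibfpys" → 7 new (z, i, b, f, p, y, s)
  "lmzgfstojp" → prefix "lmzgfsto" already present; 2 new (j, p)
  "lmzguxhx" → prefix "lmzg" already present; 4 new (u, x, h, x)
  "lmbwedb" → prefix "lm" already present; 5 new (b, w, e, d, b)
  "lmzgq" → prefix "lmzg" already present; 1 new (q)
  "lmwtxl" → prefix "lm" already present; 4 new (w, t, x, l)
  "lmzgy" → prefix "lmzgy" already present; 0 new (none)
  "lhmmyl" → prefix "lhm" already present; 3 new (m, y, l)
  "lmloem" → prefix "lm" already present; 4 new (l, o, e, m)
Total nodes = 10 + 4 + 4 + 0 + 6 + 2 + 3 + 2 + 7 + 2 + 4 + 5 + 1 + 4 + 0 + 3 + 4 = 61

61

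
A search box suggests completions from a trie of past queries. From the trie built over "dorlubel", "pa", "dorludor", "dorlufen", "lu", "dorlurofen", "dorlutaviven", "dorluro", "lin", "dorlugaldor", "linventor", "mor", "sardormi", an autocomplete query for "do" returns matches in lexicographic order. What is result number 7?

Filter for "do…" and sort: "dorlubel", "dorludor", "dorlufen", "dorlugaldor", "dorluro", "dorlurofen", "dorlutaviven"
The 7th is dorlutaviven.

dorlutaviven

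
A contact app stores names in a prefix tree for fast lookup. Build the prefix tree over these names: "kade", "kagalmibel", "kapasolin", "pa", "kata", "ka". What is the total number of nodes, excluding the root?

23

Trace insertions, counting only characters that open a new branch:
  "kade" → 4 new (k, a, d, e)
  "kagalmibel" → prefix "ka" already present; 8 new (g, a, l, m, i, b, e, l)
  "kapasolin" → prefix "ka" already present; 7 new (p, a, s, o, l, i, n)
  "pa" → 2 new (p, a)
  "kata" → prefix "ka" already present; 2 new (t, a)
  "ka" → prefix "ka" already present; 0 new (none)
Total nodes = 4 + 8 + 7 + 2 + 2 + 0 = 23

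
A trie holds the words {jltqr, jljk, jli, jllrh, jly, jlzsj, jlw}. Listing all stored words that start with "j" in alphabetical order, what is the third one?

jllrh

DFS of the "j" subtree visits, in order: "jli", "jljk", "jllrh", "jltqr", "jlw", "jly", "jlzsj"
Position 3: jllrh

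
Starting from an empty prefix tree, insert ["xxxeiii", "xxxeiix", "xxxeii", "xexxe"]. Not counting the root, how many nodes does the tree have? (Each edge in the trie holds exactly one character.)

Trie structure (* marks end of a word):
(root)
└─ x
   ├─ e
   │  └─ x
   │     └─ x
   │        └─ e *
   └─ x
      └─ x
         └─ e
            └─ i
               └─ i *
                  ├─ i *
                  └─ x *
Counting every labelled node above: 12.

12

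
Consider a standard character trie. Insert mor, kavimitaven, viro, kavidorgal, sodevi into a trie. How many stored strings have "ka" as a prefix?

2

Filter for entries beginning with "ka":
Matches: "kavidorgal", "kavimitaven"
Count: 2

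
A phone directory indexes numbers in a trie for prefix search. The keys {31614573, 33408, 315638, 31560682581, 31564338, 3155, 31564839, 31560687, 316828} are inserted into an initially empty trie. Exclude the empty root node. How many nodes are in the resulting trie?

Trie structure (* marks end of a word):
(root)
└─ 3
   ├─ 1
   │  ├─ 5
   │  │  ├─ 5 *
   │  │  └─ 6
   │  │     ├─ 0
   │  │     │  └─ 6
   │  │     │     └─ 8
   │  │     │        ├─ 2
   │  │     │        │  └─ 5
   │  │     │        │     └─ 8
   │  │     │        │        └─ 1 *
   │  │     │        └─ 7 *
   │  │     ├─ 3
   │  │     │  └─ 8 *
   │  │     └─ 4
   │  │        ├─ 3
   │  │        │  └─ 3
   │  │        │     └─ 8 *
   │  │        └─ 8
   │  │           └─ 3
   │  │              └─ 9 *
   │  └─ 6
   │     ├─ 1
   │     │  └─ 4
   │     │     └─ 5
   │     │        └─ 7
   │     │           └─ 3 *
   │     └─ 8
   │        └─ 2
   │           └─ 8 *
   └─ 3
      └─ 4
         └─ 0
            └─ 8 *
Counting every labelled node above: 35.

35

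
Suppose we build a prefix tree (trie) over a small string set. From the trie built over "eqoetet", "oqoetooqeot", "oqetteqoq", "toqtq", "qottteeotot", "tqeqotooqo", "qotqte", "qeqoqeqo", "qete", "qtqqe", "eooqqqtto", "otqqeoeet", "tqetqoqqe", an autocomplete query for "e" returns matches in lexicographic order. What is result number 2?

eqoetet

Filter for "e…" and sort: "eooqqqtto", "eqoetet"
Position 2: eqoetet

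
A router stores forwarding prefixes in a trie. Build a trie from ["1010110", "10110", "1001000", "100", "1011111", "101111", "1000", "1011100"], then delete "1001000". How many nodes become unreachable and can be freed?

4

After clearing the end-marker at "1001000", prune upward until reaching a node still needed by another word.
The suffix "1000" (4 nodes) is used only by "1001000"; the node for "100" still has the child "0", so pruning stops there.
Nodes removed: 4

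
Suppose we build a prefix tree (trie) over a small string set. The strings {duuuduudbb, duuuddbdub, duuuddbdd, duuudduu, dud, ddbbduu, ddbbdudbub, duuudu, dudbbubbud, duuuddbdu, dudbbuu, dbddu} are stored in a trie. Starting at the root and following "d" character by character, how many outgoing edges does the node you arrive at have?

3

Follow the path "d" to its node, then look at its outgoing edges.
Characters that immediately follow "d" among the stored strings: {b, d, u}.
That node has 3 child edges.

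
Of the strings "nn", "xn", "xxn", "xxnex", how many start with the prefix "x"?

Walk to "x"; the words in its subtree are exactly those with that prefix.
Words under "x": xn, xxn, xxnex
Count: 3

3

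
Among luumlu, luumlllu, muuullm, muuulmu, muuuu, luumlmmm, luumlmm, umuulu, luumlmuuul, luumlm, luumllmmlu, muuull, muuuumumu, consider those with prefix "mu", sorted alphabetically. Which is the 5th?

DFS of the "mu" subtree visits, in order: "muuull", "muuullm", "muuulmu", "muuuu", "muuuumumu"
The 5th is muuuumumu.

muuuumumu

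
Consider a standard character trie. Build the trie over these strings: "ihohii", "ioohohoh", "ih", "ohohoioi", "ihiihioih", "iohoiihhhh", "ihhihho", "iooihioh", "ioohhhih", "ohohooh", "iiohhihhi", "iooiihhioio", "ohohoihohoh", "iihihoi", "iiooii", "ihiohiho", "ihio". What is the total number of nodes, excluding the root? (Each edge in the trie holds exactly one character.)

85

Trace insertions, counting only characters that open a new branch:
  "ihohii" → 6 new (i, h, o, h, i, i)
  "ioohohoh" → prefix "i" already present; 7 new (o, o, h, o, h, o, h)
  "ih" → prefix "ih" already present; 0 new (none)
  "ohohoioi" → 8 new (o, h, o, h, o, i, o, i)
  "ihiihioih" → prefix "ih" already present; 7 new (i, i, h, i, o, i, h)
  "iohoiihhhh" → prefix "io" already present; 8 new (h, o, i, i, h, h, h, h)
  "ihhihho" → prefix "ih" already present; 5 new (h, i, h, h, o)
  "iooihioh" → prefix "ioo" already present; 5 new (i, h, i, o, h)
  "ioohhhih" → prefix "iooh" already present; 4 new (h, h, i, h)
  "ohohooh" → prefix "ohoho" already present; 2 new (o, h)
  "iiohhihhi" → prefix "i" already present; 8 new (i, o, h, h, i, h, h, i)
  "iooiihhioio" → prefix "iooi" already present; 7 new (i, h, h, i, o, i, o)
  "ohohoihohoh" → prefix "ohohoi" already present; 5 new (h, o, h, o, h)
  "iihihoi" → prefix "ii" already present; 5 new (h, i, h, o, i)
  "iiooii" → prefix "iio" already present; 3 new (o, i, i)
  "ihiohiho" → prefix "ihi" already present; 5 new (o, h, i, h, o)
  "ihio" → prefix "ihio" already present; 0 new (none)
Total nodes = 6 + 7 + 0 + 8 + 7 + 8 + 5 + 5 + 4 + 2 + 8 + 7 + 5 + 5 + 3 + 5 + 0 = 85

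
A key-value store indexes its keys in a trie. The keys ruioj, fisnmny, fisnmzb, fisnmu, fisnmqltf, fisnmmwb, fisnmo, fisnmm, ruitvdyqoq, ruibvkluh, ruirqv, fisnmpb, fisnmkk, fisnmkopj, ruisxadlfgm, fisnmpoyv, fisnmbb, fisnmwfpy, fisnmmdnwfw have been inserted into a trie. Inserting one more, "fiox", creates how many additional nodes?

2

The longest prefix of "fiox" already in the trie is "fi" (length 2).
So 4 − 2 = 2 new nodes.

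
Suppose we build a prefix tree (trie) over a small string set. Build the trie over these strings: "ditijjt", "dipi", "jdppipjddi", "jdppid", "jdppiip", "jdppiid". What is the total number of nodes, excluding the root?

For each word, the new-node count is its length minus the longest prefix already in the trie:
  "ditijjt" → 7 new (d, i, t, i, j, j, t)
  "dipi" → prefix "di" already present; 2 new (p, i)
  "jdppipjddi" → 10 new (j, d, p, p, i, p, j, d, d, i)
  "jdppid" → prefix "jdppi" already present; 1 new (d)
  "jdppiip" → prefix "jdppi" already present; 2 new (i, p)
  "jdppiid" → prefix "jdppii" already present; 1 new (d)
Total nodes = 7 + 2 + 10 + 1 + 2 + 1 = 23

23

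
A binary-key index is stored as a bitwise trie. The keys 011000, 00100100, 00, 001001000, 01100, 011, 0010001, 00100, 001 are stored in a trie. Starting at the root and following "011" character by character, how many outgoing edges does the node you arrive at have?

1

The children of the "011" node are the distinct next characters among strings starting with "011".
Distinct next characters after "011": 0.
That node has 1 child edge.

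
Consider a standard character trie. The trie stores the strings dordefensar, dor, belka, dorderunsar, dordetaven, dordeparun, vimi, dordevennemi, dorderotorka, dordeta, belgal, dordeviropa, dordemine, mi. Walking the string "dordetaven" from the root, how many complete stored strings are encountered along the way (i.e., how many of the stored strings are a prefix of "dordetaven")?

Walk "dordetaven" from the root; an end-of-word marker is hit whenever a stored word is a prefix of "dordetaven".
Prefixes of the query that are stored words: "dor", "dordeta", "dordetaven"
Count: 3

3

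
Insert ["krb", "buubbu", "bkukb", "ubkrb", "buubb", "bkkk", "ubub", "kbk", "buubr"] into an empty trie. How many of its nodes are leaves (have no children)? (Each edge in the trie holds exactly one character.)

Leaves are exactly the stored words that no other stored word extends.
Those words: "bkkk", "bkukb", "buubbu", "buubr", "kbk", "krb", "ubkrb", "ubub"
Leaf count: 8

8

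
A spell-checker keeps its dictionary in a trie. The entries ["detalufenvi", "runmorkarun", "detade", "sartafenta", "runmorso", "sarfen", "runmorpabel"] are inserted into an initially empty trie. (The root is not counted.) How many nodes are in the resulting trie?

44

Count nodes per top-level branch (shared prefixes stored once):
  'd'-branch (detade, detalufenvi): 13 nodes
  'r'-branch (runmorkarun, runmorpabel, runmorso): 18 nodes
  's'-branch (sarfen, sartafenta): 13 nodes
Sum: 44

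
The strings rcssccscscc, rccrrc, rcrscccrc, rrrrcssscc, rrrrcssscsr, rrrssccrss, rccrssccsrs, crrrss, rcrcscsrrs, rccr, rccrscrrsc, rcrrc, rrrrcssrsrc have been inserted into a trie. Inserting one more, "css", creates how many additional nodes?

2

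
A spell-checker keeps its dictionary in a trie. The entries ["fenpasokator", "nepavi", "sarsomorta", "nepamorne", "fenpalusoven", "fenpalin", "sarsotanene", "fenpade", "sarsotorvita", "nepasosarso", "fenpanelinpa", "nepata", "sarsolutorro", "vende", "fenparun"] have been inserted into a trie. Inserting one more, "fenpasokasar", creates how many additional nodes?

3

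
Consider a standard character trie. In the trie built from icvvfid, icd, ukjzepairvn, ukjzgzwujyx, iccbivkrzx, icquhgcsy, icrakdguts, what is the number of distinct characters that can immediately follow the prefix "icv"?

1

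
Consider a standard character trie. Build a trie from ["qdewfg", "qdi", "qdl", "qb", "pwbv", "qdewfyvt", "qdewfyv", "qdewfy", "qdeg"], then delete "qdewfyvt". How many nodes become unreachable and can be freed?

1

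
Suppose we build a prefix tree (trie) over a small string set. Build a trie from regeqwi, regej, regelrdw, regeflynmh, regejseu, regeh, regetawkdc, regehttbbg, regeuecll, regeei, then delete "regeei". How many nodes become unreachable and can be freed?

A node on "regeei"'s path can go only if nothing else ends at it or branches off below it.
The suffix "ei" (2 nodes) is used only by "regeei"; the node for "rege" still has the child "q", so pruning stops there.
Nodes removed: 2

2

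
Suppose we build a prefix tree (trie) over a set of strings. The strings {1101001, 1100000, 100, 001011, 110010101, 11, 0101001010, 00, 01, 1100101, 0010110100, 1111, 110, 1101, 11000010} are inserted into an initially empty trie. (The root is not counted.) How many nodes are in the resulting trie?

41

For each word, the new-node count is its length minus the longest prefix already in the trie:
  "1101001" → 7 new (1, 1, 0, 1, 0, 0, 1)
  "1100000" → prefix "110" already present; 4 new (0, 0, 0, 0)
  "100" → prefix "1" already present; 2 new (0, 0)
  "001011" → 6 new (0, 0, 1, 0, 1, 1)
  "110010101" → prefix "1100" already present; 5 new (1, 0, 1, 0, 1)
  "11" → prefix "11" already present; 0 new (none)
  "0101001010" → prefix "0" already present; 9 new (1, 0, 1, 0, 0, 1, 0, 1, 0)
  "00" → prefix "00" already present; 0 new (none)
  "01" → prefix "01" already present; 0 new (none)
  "1100101" → prefix "1100101" already present; 0 new (none)
  "0010110100" → prefix "001011" already present; 4 new (0, 1, 0, 0)
  "1111" → prefix "11" already present; 2 new (1, 1)
  "110" → prefix "110" already present; 0 new (none)
  "1101" → prefix "1101" already present; 0 new (none)
  "11000010" → prefix "110000" already present; 2 new (1, 0)
Total nodes = 7 + 4 + 2 + 6 + 5 + 0 + 9 + 0 + 0 + 0 + 4 + 2 + 0 + 0 + 2 = 41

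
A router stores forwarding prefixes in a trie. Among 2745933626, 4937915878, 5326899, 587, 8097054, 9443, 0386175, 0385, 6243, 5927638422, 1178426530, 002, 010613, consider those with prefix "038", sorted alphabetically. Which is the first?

DFS of the "038" subtree visits, in order: "0385", "0386175"
The 1st is 0385.

0385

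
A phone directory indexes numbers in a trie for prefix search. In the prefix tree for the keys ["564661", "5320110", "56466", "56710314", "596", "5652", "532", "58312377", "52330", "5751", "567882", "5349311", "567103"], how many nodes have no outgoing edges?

10

A leaf is a node with no children — equivalently, the end of a word that is not a proper prefix of any other stored word.
Those words: "52330", "5320110", "5349311", "564661", "5652", "56710314", "567882", "5751", "58312377", "596"
Leaf count: 10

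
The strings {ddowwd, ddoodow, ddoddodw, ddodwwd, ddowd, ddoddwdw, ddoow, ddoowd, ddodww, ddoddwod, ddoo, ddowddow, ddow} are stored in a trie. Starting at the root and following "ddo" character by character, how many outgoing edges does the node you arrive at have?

The children of the "ddo" node are the distinct next characters among strings starting with "ddo".
Characters that immediately follow "ddo" among the stored strings: {d, o, w}.
That node has 3 child edges.

3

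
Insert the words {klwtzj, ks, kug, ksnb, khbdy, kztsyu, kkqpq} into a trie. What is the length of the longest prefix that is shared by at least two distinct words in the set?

The deepest shared node is where two words last agree before diverging.
e.g. "ks" and "ksnb" share the prefix "ks" of length 2; no pair shares a longer one.
Longest shared-prefix length: 2

2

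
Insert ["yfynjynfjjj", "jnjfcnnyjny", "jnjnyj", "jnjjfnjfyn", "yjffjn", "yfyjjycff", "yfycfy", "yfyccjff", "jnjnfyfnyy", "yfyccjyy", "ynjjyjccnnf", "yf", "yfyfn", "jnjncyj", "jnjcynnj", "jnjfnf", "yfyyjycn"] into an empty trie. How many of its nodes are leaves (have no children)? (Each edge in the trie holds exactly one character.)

A leaf is a node with no children — equivalently, the end of a word that is not a proper prefix of any other stored word.
Those words: "jnjcynnj", "jnjfcnnyjny", "jnjfnf", "jnjjfnjfyn", "jnjncyj", "jnjnfyfnyy", "jnjnyj", "yfyccjff", "yfyccjyy", "yfycfy", "yfyfn", "yfyjjycff", "yfynjynfjjj", "yfyyjycn", "yjffjn", "ynjjyjccnnf"
Leaf count: 16

16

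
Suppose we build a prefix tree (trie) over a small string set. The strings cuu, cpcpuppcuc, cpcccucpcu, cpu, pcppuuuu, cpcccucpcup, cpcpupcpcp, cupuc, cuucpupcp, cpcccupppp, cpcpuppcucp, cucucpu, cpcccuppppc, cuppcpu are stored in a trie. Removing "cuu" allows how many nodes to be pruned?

Walk "cuu" from the leaf back toward the root, removing each node that no remaining word uses.
Every node on "cuu" is still needed (e.g. by "cuucpupcp"), so nothing is freed.
Nodes removed: 0

0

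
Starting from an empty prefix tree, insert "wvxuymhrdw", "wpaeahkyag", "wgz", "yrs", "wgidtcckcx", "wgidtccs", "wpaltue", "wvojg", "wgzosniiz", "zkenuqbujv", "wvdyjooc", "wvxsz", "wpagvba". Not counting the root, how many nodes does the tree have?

Insert word by word; a character creates a node only if that edge doesn't already exist:
  "wvxuymhrdw" → 10 new (w, v, x, u, y, m, h, r, d, w)
  "wpaeahkyag" → prefix "w" already present; 9 new (p, a, e, a, h, k, y, a, g)
  "wgz" → prefix "w" already present; 2 new (g, z)
  "yrs" → 3 new (y, r, s)
  "wgidtcckcx" → prefix "wg" already present; 8 new (i, d, t, c, c, k, c, x)
  "wgidtccs" → prefix "wgidtcc" already present; 1 new (s)
  "wpaltue" → prefix "wpa" already present; 4 new (l, t, u, e)
  "wvojg" → prefix "wv" already present; 3 new (o, j, g)
  "wgzosniiz" → prefix "wgz" already present; 6 new (o, s, n, i, i, z)
  "zkenuqbujv" → 10 new (z, k, e, n, u, q, b, u, j, v)
  "wvdyjooc" → prefix "wv" already present; 6 new (d, y, j, o, o, c)
  "wvxsz" → prefix "wvx" already present; 2 new (s, z)
  "wpagvba" → prefix "wpa" already present; 4 new (g, v, b, a)
Total nodes = 10 + 9 + 2 + 3 + 8 + 1 + 4 + 3 + 6 + 10 + 6 + 2 + 4 = 68

68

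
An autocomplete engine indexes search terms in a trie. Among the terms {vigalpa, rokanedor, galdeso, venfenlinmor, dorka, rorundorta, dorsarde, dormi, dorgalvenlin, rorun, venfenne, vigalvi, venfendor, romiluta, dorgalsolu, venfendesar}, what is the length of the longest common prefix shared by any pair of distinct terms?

The deepest shared node is where two words last agree before diverging.
"venfendesar" and "venfendor" agree on "venfend" (7 characters) before diverging; nothing deeper is shared.
Longest shared-prefix length: 7

7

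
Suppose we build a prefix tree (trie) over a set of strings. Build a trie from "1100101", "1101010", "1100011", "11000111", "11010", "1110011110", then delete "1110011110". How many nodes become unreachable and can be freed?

Walk "1110011110" from the leaf back toward the root, removing each node that no remaining word uses.
The suffix "10011110" (8 nodes) is used only by "1110011110"; the node for "11" still has the child "0", so pruning stops there.
Nodes removed: 8

8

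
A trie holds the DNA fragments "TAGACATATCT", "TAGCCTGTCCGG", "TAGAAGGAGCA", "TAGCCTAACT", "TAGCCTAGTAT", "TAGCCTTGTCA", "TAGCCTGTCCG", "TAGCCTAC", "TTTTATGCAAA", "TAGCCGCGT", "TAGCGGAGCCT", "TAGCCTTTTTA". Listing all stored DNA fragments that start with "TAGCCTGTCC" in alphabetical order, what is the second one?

TAGCCTGTCCGG

DFS of the "TAGCCTGTCC" subtree visits, in order: "TAGCCTGTCCG", "TAGCCTGTCCGG"
Position 2: TAGCCTGTCCGG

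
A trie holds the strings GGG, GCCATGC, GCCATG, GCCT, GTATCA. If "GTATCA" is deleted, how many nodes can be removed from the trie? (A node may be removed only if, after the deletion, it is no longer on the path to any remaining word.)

5

Walk "GTATCA" from the leaf back toward the root, removing each node that no remaining word uses.
The suffix "TATCA" (5 nodes) is used only by "GTATCA"; the node for "G" still has the child "G", so pruning stops there.
Nodes removed: 5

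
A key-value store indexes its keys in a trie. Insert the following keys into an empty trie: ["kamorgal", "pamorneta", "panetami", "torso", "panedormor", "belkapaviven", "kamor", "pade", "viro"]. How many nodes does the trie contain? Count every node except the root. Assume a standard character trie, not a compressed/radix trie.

52

Count nodes per top-level branch (shared prefixes stored once):
  'b'-branch (belkapaviven): 12 nodes
  'k'-branch (kamor, kamorgal): 8 nodes
  'p'-branch (pade, pamorneta, panedormor, panetami): 23 nodes
  't'-branch (torso): 5 nodes
  'v'-branch (viro): 4 nodes
Sum: 52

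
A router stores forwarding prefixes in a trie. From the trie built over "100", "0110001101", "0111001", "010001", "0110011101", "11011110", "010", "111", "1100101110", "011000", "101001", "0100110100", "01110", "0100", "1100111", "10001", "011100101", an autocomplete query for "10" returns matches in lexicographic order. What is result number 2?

Filter for "10…" and sort: "100", "10001", "101001"
Position 2: 10001

10001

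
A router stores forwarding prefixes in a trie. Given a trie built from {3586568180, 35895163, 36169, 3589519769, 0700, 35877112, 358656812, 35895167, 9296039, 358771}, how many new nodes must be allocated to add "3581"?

1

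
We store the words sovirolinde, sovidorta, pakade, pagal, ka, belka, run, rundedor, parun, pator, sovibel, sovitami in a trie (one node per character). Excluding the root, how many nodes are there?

For each word, the new-node count is its length minus the longest prefix already in the trie:
  "sovirolinde" → 11 new (s, o, v, i, r, o, l, i, n, d, e)
  "sovidorta" → prefix "sovi" already present; 5 new (d, o, r, t, a)
  "pakade" → 6 new (p, a, k, a, d, e)
  "pagal" → prefix "pa" already present; 3 new (g, a, l)
  "ka" → 2 new (k, a)
  "belka" → 5 new (b, e, l, k, a)
  "run" → 3 new (r, u, n)
  "rundedor" → prefix "run" already present; 5 new (d, e, d, o, r)
  "parun" → prefix "pa" already present; 3 new (r, u, n)
  "pator" → prefix "pa" already present; 3 new (t, o, r)
  "sovibel" → prefix "sovi" already present; 3 new (b, e, l)
  "sovitami" → prefix "sovi" already present; 4 new (t, a, m, i)
Total nodes = 11 + 5 + 6 + 3 + 2 + 5 + 3 + 5 + 3 + 3 + 3 + 4 = 53

53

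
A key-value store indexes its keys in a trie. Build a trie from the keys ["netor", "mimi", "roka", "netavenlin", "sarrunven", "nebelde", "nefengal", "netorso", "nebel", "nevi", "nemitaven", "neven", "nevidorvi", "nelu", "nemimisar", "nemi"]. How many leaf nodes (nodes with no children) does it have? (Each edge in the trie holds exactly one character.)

12

A leaf is a node with no children — equivalently, the end of a word that is not a proper prefix of any other stored word.
Those words: "mimi", "nebelde", "nefengal", "nelu", "nemimisar", "nemitaven", "netavenlin", "netorso", "neven", "nevidorvi", "roka", "sarrunven"
Leaf count: 12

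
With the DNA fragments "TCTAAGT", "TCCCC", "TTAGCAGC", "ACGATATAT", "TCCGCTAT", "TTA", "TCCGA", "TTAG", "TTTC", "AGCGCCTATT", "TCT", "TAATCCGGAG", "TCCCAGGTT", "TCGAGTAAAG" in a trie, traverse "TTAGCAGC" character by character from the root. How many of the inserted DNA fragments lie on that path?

Check each prefix of "TTAGCAGC" against the stored set — each match is an end-marker on the path.
Prefixes of the query that are stored words: "TTA", "TTAG", "TTAGCAGC"
Count: 3

3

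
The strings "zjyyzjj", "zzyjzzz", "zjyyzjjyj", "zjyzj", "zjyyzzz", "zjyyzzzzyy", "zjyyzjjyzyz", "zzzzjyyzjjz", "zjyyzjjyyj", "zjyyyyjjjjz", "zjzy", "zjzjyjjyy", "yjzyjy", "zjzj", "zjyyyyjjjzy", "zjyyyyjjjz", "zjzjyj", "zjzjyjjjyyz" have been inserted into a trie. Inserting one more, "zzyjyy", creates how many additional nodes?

2

Walking "zzyjyy" from the root, the first 4 characters ("zzyj") follow existing edges; "y" is the first miss.
Each of the 2 remaining characters creates one node.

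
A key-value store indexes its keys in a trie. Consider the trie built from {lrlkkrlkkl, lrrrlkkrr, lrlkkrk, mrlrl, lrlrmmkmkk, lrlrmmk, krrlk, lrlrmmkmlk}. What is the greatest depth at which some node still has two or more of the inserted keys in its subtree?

8

The deepest shared node is where two words last agree before diverging.
"lrlrmmkmkk" and "lrlrmmkmlk" agree on "lrlrmmkm" (8 characters) before diverging; nothing deeper is shared.
Longest shared-prefix length: 8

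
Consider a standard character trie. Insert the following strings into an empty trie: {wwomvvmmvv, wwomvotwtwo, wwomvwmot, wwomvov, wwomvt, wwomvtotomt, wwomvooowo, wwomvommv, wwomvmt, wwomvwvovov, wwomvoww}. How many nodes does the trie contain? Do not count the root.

Count nodes per top-level branch (shared prefixes stored once):
  'w'-branch (wwomvmt, wwomvommv, wwomvooowo, wwomvotwtwo, wwomvov, wwomvoww, wwomvt, wwomvtotomt, wwomvvmmvv, wwomvwmot, wwomvwvovov): 43 nodes
Sum: 43

43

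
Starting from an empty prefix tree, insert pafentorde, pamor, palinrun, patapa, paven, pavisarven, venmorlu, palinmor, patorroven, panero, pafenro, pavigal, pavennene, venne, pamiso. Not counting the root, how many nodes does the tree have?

Count nodes per top-level branch (shared prefixes stored once):
  'p'-branch (pafenro, pafentorde, palinmor, palinrun, pamiso, pamor, panero, patapa, patorroven, paven, pavennene, pavigal, pavisarven): 59 nodes
  'v'-branch (venmorlu, venne): 10 nodes
Sum: 69

69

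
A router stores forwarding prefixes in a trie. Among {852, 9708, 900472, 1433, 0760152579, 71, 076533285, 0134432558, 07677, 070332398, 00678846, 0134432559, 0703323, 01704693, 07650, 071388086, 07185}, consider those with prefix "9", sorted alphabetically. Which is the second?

DFS of the "9" subtree visits, in order: "900472", "9708"
Position 2: 9708

9708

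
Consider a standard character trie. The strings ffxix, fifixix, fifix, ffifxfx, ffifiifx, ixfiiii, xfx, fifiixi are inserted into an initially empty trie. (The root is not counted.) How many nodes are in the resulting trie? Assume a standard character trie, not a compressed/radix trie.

33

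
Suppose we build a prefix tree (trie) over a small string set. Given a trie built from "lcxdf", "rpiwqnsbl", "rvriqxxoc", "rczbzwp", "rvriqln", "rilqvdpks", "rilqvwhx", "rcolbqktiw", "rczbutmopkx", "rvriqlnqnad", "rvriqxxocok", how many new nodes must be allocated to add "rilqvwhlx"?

2

The longest prefix of "rilqvwhlx" already in the trie is "rilqvwh" (length 7).
So 9 − 7 = 2 new nodes.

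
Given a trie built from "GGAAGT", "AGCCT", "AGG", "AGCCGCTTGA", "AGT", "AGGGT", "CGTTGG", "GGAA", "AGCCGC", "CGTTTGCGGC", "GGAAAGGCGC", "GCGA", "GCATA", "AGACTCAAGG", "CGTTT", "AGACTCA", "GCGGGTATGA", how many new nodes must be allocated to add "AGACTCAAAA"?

2

The longest prefix of "AGACTCAAAA" already in the trie is "AGACTCAA" (length 8).
Each of the 2 remaining characters creates one node.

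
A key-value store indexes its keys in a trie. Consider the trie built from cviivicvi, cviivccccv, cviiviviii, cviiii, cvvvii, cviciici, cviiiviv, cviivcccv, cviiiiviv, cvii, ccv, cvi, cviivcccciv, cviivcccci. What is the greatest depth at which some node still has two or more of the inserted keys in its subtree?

10

The deepest shared node is where two words last agree before diverging.
e.g. "cviivcccci" and "cviivcccciv" share the prefix "cviivcccci" of length 10; no pair shares a longer one.
Longest shared-prefix length: 10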